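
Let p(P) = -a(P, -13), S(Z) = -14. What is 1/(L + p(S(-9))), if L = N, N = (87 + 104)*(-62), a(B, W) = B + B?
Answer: -1/11814 ≈ -8.4645e-5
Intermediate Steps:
a(B, W) = 2*B
p(P) = -2*P
N = -11842 (N = 191*(-62) = -11842)
L = -11842
1/(L + p(S(-9))) = 1/(-11842 - 2*(-14)) = 1/(-11842 + 28) = 1/(-11814) = -1/11814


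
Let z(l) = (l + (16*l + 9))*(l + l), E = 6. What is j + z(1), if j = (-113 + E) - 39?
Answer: -94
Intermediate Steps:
z(l) = 2*l*(9 + 17*l) (z(l) = (l + (9 + 16*l))*(2*l) = (9 + 17*l)*(2*l) = 2*l*(9 + 17*l))
j = -146 (j = (-113 + 6) - 39 = -107 - 39 = -146)
j + z(1) = -146 + 2*1*(9 + 17*1) = -146 + 2*1*(9 + 17) = -146 + 2*1*26 = -146 + 52 = -94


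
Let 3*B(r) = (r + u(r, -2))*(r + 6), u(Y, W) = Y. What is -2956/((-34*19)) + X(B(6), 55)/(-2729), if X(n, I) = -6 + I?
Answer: 4017635/881467 ≈ 4.5579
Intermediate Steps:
B(r) = 2*r*(6 + r)/3 (B(r) = ((r + r)*(r + 6))/3 = ((2*r)*(6 + r))/3 = (2*r*(6 + r))/3 = 2*r*(6 + r)/3)
-2956/((-34*19)) + X(B(6), 55)/(-2729) = -2956/((-34*19)) + (-6 + 55)/(-2729) = -2956/(-646) + 49*(-1/2729) = -2956*(-1/646) - 49/2729 = 1478/323 - 49/2729 = 4017635/881467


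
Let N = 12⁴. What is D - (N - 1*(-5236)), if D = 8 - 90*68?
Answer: -32084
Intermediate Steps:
N = 20736
D = -6112 (D = 8 - 6120 = -6112)
D - (N - 1*(-5236)) = -6112 - (20736 - 1*(-5236)) = -6112 - (20736 + 5236) = -6112 - 1*25972 = -6112 - 25972 = -32084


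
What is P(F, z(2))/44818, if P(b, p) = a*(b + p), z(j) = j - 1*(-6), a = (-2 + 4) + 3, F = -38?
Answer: -75/22409 ≈ -0.0033469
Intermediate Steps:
a = 5 (a = 2 + 3 = 5)
z(j) = 6 + j (z(j) = j + 6 = 6 + j)
P(b, p) = 5*b + 5*p (P(b, p) = 5*(b + p) = 5*b + 5*p)
P(F, z(2))/44818 = (5*(-38) + 5*(6 + 2))/44818 = (-190 + 5*8)*(1/44818) = (-190 + 40)*(1/44818) = -150*1/44818 = -75/22409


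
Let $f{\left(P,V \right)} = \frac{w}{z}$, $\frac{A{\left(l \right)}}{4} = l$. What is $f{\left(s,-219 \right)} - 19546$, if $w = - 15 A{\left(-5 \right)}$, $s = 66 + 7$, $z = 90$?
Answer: $- \frac{58628}{3} \approx -19543.0$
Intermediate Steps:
$A{\left(l \right)} = 4 l$
$s = 73$
$w = 300$ ($w = - 15 \cdot 4 \left(-5\right) = \left(-15\right) \left(-20\right) = 300$)
$f{\left(P,V \right)} = \frac{10}{3}$ ($f{\left(P,V \right)} = \frac{300}{90} = 300 \cdot \frac{1}{90} = \frac{10}{3}$)
$f{\left(s,-219 \right)} - 19546 = \frac{10}{3} - 19546 = - \frac{58628}{3}$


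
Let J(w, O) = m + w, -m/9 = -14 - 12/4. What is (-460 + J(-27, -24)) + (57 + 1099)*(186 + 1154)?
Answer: 1548706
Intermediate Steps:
m = 153 (m = -9*(-14 - 12/4) = -9*(-14 - 1*3) = -9*(-14 - 3) = -9*(-17) = 153)
J(w, O) = 153 + w
(-460 + J(-27, -24)) + (57 + 1099)*(186 + 1154) = (-460 + (153 - 27)) + (57 + 1099)*(186 + 1154) = (-460 + 126) + 1156*1340 = -334 + 1549040 = 1548706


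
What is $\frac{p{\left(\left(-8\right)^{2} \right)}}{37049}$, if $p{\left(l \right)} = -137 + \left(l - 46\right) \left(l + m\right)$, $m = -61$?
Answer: $- \frac{83}{37049} \approx -0.0022403$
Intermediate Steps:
$p{\left(l \right)} = -137 + \left(-61 + l\right) \left(-46 + l\right)$ ($p{\left(l \right)} = -137 + \left(l - 46\right) \left(l - 61\right) = -137 + \left(-46 + l\right) \left(-61 + l\right) = -137 + \left(-61 + l\right) \left(-46 + l\right)$)
$\frac{p{\left(\left(-8\right)^{2} \right)}}{37049} = \frac{2669 + \left(\left(-8\right)^{2}\right)^{2} - 107 \left(-8\right)^{2}}{37049} = \left(2669 + 64^{2} - 6848\right) \frac{1}{37049} = \left(2669 + 4096 - 6848\right) \frac{1}{37049} = \left(-83\right) \frac{1}{37049} = - \frac{83}{37049}$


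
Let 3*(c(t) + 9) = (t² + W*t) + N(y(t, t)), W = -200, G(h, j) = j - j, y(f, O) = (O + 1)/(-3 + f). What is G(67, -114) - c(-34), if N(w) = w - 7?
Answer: -293147/111 ≈ -2641.0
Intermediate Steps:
y(f, O) = (1 + O)/(-3 + f)
G(h, j) = 0
N(w) = -7 + w
c(t) = -34/3 - 200*t/3 + t²/3 + (1 + t)/(3*(-3 + t)) (c(t) = -9 + ((t² - 200*t) + (-7 + (1 + t)/(-3 + t)))/3 = -9 + (-7 + t² - 200*t + (1 + t)/(-3 + t))/3 = -9 + (-7/3 - 200*t/3 + t²/3 + (1 + t)/(3*(-3 + t))) = -34/3 - 200*t/3 + t²/3 + (1 + t)/(3*(-3 + t)))
G(67, -114) - c(-34) = 0 - (103 + (-34)³ - 203*(-34)² + 567*(-34))/(3*(-3 - 34)) = 0 - (103 - 39304 - 203*1156 - 19278)/(3*(-37)) = 0 - (-1)*(103 - 39304 - 234668 - 19278)/(3*37) = 0 - (-1)*(-293147)/(3*37) = 0 - 1*293147/111 = 0 - 293147/111 = -293147/111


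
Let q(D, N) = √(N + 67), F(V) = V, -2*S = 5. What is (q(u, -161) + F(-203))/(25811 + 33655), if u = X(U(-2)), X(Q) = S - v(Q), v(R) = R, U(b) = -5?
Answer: -203/59466 + I*√94/59466 ≈ -0.0034137 + 0.00016304*I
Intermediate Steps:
S = -5/2 (S = -½*5 = -5/2 ≈ -2.5000)
X(Q) = -5/2 - Q
u = 5/2 (u = -5/2 - 1*(-5) = -5/2 + 5 = 5/2 ≈ 2.5000)
q(D, N) = √(67 + N)
(q(u, -161) + F(-203))/(25811 + 33655) = (√(67 - 161) - 203)/(25811 + 33655) = (√(-94) - 203)/59466 = (I*√94 - 203)*(1/59466) = (-203 + I*√94)*(1/59466) = -203/59466 + I*√94/59466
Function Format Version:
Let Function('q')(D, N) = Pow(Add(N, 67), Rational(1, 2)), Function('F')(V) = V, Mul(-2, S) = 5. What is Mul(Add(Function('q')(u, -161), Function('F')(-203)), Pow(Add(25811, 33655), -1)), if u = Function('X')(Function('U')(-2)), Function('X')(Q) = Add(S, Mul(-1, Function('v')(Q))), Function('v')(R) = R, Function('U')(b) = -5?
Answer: Add(Rational(-203, 59466), Mul(Rational(1, 59466), I, Pow(94, Rational(1, 2)))) ≈ Add(-0.0034137, Mul(0.00016304, I))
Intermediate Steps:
S = Rational(-5, 2) (S = Mul(Rational(-1, 2), 5) = Rational(-5, 2) ≈ -2.5000)
Function('X')(Q) = Add(Rational(-5, 2), Mul(-1, Q))
u = Rational(5, 2) (u = Add(Rational(-5, 2), Mul(-1, -5)) = Add(Rational(-5, 2), 5) = Rational(5, 2) ≈ 2.5000)
Function('q')(D, N) = Pow(Add(67, N), Rational(1, 2))
Mul(Add(Function('q')(u, -161), Function('F')(-203)), Pow(Add(25811, 33655), -1)) = Mul(Add(Pow(Add(67, -161), Rational(1, 2)), -203), Pow(Add(25811, 33655), -1)) = Mul(Add(Pow(-94, Rational(1, 2)), -203), Pow(59466, -1)) = Mul(Add(Mul(I, Pow(94, Rational(1, 2))), -203), Rational(1, 59466)) = Mul(Add(-203, Mul(I, Pow(94, Rational(1, 2)))), Rational(1, 59466)) = Add(Rational(-203, 59466), Mul(Rational(1, 59466), I, Pow(94, Rational(1, 2))))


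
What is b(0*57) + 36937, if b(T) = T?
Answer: 36937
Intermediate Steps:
b(0*57) + 36937 = 0*57 + 36937 = 0 + 36937 = 36937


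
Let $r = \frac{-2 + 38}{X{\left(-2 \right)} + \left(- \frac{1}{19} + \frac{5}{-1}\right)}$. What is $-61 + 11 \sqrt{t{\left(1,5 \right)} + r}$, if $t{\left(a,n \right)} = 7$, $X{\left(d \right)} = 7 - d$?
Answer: $-61 + \frac{11 \sqrt{403}}{5} \approx -16.835$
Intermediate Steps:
$r = \frac{228}{25}$ ($r = \frac{-2 + 38}{\left(7 - -2\right) + \left(- \frac{1}{19} + \frac{5}{-1}\right)} = \frac{36}{\left(7 + 2\right) + \left(\left(-1\right) \frac{1}{19} + 5 \left(-1\right)\right)} = \frac{36}{9 - \frac{96}{19}} = \frac{36}{\frac{75}{19}} = 36 \cdot \frac{19}{75} = \frac{228}{25} \approx 9.12$)
$-61 + 11 \sqrt{t{\left(1,5 \right)} + r} = -61 + 11 \sqrt{7 + \frac{228}{25}} = -61 + 11 \sqrt{\frac{403}{25}} = -61 + 11 \frac{\sqrt{403}}{5} = -61 + \frac{11 \sqrt{403}}{5}$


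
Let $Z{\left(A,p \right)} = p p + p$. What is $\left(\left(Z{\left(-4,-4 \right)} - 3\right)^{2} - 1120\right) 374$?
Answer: $-388586$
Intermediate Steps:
$Z{\left(A,p \right)} = p + p^{2}$ ($Z{\left(A,p \right)} = p^{2} + p = p + p^{2}$)
$\left(\left(Z{\left(-4,-4 \right)} - 3\right)^{2} - 1120\right) 374 = \left(\left(- 4 \left(1 - 4\right) - 3\right)^{2} - 1120\right) 374 = \left(\left(\left(-4\right) \left(-3\right) - 3\right)^{2} - 1120\right) 374 = \left(\left(12 - 3\right)^{2} - 1120\right) 374 = \left(9^{2} - 1120\right) 374 = \left(81 - 1120\right) 374 = \left(-1039\right) 374 = -388586$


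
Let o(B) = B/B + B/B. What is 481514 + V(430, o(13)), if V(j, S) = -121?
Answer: 481393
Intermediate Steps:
o(B) = 2 (o(B) = 1 + 1 = 2)
481514 + V(430, o(13)) = 481514 - 121 = 481393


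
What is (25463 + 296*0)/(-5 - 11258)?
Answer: -25463/11263 ≈ -2.2608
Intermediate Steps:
(25463 + 296*0)/(-5 - 11258) = (25463 + 0)/(-11263) = 25463*(-1/11263) = -25463/11263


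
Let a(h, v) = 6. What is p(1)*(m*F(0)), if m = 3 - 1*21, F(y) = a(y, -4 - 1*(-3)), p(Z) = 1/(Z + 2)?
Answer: -36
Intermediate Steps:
p(Z) = 1/(2 + Z)
F(y) = 6
m = -18 (m = 3 - 21 = -18)
p(1)*(m*F(0)) = (-18*6)/(2 + 1) = -108/3 = (1/3)*(-108) = -36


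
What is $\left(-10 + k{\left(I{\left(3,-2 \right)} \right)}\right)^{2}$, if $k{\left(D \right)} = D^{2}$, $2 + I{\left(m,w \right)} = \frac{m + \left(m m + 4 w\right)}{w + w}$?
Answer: $1$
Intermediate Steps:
$I{\left(m,w \right)} = -2 + \frac{m + m^{2} + 4 w}{2 w}$ ($I{\left(m,w \right)} = -2 + \frac{m + \left(m m + 4 w\right)}{w + w} = -2 + \frac{m + \left(m^{2} + 4 w\right)}{2 w} = -2 + \left(m + m^{2} + 4 w\right) \frac{1}{2 w} = -2 + \frac{m + m^{2} + 4 w}{2 w}$)
$\left(-10 + k{\left(I{\left(3,-2 \right)} \right)}\right)^{2} = \left(-10 + \left(\frac{1}{2} \cdot 3 \frac{1}{-2} \left(1 + 3\right)\right)^{2}\right)^{2} = \left(-10 + \left(\frac{1}{2} \cdot 3 \left(- \frac{1}{2}\right) 4\right)^{2}\right)^{2} = \left(-10 + \left(-3\right)^{2}\right)^{2} = \left(-10 + 9\right)^{2} = \left(-1\right)^{2} = 1$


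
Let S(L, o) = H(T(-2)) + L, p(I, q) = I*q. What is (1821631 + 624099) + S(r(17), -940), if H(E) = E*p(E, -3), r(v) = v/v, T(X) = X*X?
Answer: 2445683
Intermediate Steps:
T(X) = X**2
r(v) = 1
H(E) = -3*E**2 (H(E) = E*(E*(-3)) = E*(-3*E) = -3*E**2)
S(L, o) = -48 + L (S(L, o) = -3*((-2)**2)**2 + L = -3*4**2 + L = -3*16 + L = -48 + L)
(1821631 + 624099) + S(r(17), -940) = (1821631 + 624099) + (-48 + 1) = 2445730 - 47 = 2445683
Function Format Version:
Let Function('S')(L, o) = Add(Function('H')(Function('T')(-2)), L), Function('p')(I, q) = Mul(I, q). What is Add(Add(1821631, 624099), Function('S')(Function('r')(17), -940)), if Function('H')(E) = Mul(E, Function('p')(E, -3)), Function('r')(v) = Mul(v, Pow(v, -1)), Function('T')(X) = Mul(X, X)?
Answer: 2445683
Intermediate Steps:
Function('T')(X) = Pow(X, 2)
Function('r')(v) = 1
Function('H')(E) = Mul(-3, Pow(E, 2)) (Function('H')(E) = Mul(E, Mul(E, -3)) = Mul(E, Mul(-3, E)) = Mul(-3, Pow(E, 2)))
Function('S')(L, o) = Add(-48, L) (Function('S')(L, o) = Add(Mul(-3, Pow(Pow(-2, 2), 2)), L) = Add(Mul(-3, Pow(4, 2)), L) = Add(Mul(-3, 16), L) = Add(-48, L))
Add(Add(1821631, 624099), Function('S')(Function('r')(17), -940)) = Add(Add(1821631, 624099), Add(-48, 1)) = Add(2445730, -47) = 2445683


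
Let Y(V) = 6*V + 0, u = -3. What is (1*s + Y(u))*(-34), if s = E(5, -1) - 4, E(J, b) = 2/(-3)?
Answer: 2312/3 ≈ 770.67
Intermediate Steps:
E(J, b) = -2/3 (E(J, b) = 2*(-1/3) = -2/3)
Y(V) = 6*V
s = -14/3 (s = -2/3 - 4 = -14/3 ≈ -4.6667)
(1*s + Y(u))*(-34) = (1*(-14/3) + 6*(-3))*(-34) = (-14/3 - 18)*(-34) = -68/3*(-34) = 2312/3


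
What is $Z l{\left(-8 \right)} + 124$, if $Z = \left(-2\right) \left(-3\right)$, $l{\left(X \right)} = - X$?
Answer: $172$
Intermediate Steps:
$Z = 6$
$Z l{\left(-8 \right)} + 124 = 6 \left(\left(-1\right) \left(-8\right)\right) + 124 = 6 \cdot 8 + 124 = 48 + 124 = 172$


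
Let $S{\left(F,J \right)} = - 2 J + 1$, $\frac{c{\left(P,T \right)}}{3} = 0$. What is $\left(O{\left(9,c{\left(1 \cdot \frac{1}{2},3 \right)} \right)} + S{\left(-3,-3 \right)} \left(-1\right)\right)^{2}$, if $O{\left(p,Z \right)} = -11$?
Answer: $324$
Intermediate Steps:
$c{\left(P,T \right)} = 0$ ($c{\left(P,T \right)} = 3 \cdot 0 = 0$)
$S{\left(F,J \right)} = 1 - 2 J$
$\left(O{\left(9,c{\left(1 \cdot \frac{1}{2},3 \right)} \right)} + S{\left(-3,-3 \right)} \left(-1\right)\right)^{2} = \left(-11 + \left(1 - -6\right) \left(-1\right)\right)^{2} = \left(-11 + \left(1 + 6\right) \left(-1\right)\right)^{2} = \left(-11 + 7 \left(-1\right)\right)^{2} = \left(-11 - 7\right)^{2} = \left(-18\right)^{2} = 324$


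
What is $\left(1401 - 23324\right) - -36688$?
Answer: $14765$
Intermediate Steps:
$\left(1401 - 23324\right) - -36688 = \left(1401 - 23324\right) + 36688 = -21923 + 36688 = 14765$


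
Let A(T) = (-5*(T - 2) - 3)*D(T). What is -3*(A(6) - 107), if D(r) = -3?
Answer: 114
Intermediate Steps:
A(T) = -21 + 15*T (A(T) = (-5*(T - 2) - 3)*(-3) = (-5*(-2 + T) - 3)*(-3) = ((10 - 5*T) - 3)*(-3) = (7 - 5*T)*(-3) = -21 + 15*T)
-3*(A(6) - 107) = -3*((-21 + 15*6) - 107) = -3*((-21 + 90) - 107) = -3*(69 - 107) = -3*(-38) = 114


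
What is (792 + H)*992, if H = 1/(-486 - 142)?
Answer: 123349000/157 ≈ 7.8566e+5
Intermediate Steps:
H = -1/628 (H = 1/(-628) = -1/628 ≈ -0.0015924)
(792 + H)*992 = (792 - 1/628)*992 = (497375/628)*992 = 123349000/157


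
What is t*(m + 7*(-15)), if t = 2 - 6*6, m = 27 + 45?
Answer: 1122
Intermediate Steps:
m = 72
t = -34 (t = 2 - 36 = -34)
t*(m + 7*(-15)) = -34*(72 + 7*(-15)) = -34*(72 - 105) = -34*(-33) = 1122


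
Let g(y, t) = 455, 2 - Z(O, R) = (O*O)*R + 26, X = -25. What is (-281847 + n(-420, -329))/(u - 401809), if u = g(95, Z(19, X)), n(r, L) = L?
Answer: 141088/200677 ≈ 0.70306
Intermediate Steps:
Z(O, R) = -24 - R*O² (Z(O, R) = 2 - ((O*O)*R + 26) = 2 - (O²*R + 26) = 2 - (R*O² + 26) = 2 - (26 + R*O²) = 2 + (-26 - R*O²) = -24 - R*O²)
u = 455
(-281847 + n(-420, -329))/(u - 401809) = (-281847 - 329)/(455 - 401809) = -282176/(-401354) = -282176*(-1/401354) = 141088/200677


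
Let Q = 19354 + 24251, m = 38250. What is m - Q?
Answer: -5355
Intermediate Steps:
Q = 43605
m - Q = 38250 - 1*43605 = 38250 - 43605 = -5355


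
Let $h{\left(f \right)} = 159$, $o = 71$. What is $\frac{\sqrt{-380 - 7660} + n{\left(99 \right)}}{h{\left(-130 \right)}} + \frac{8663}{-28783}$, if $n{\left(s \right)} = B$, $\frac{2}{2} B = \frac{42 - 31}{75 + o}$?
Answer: $- \frac{200786269}{668168562} + \frac{2 i \sqrt{2010}}{159} \approx -0.3005 + 0.56394 i$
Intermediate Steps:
$B = \frac{11}{146}$ ($B = \frac{42 - 31}{75 + 71} = \frac{11}{146} \approx 0.075342$)
$n{\left(s \right)} = \frac{11}{146}$
$\frac{\sqrt{-380 - 7660} + n{\left(99 \right)}}{h{\left(-130 \right)}} + \frac{8663}{-28783} = \frac{\sqrt{-380 - 7660} + \frac{11}{146}}{159} + \frac{8663}{-28783} = \left(\sqrt{-8040} + \frac{11}{146}\right) \frac{1}{159} + 8663 \left(- \frac{1}{28783}\right) = \left(2 i \sqrt{2010} + \frac{11}{146}\right) \frac{1}{159} - \frac{8663}{28783} = \left(\frac{11}{146} + 2 i \sqrt{2010}\right) \frac{1}{159} - \frac{8663}{28783} = \left(\frac{11}{23214} + \frac{2 i \sqrt{2010}}{159}\right) - \frac{8663}{28783} = - \frac{200786269}{668168562} + \frac{2 i \sqrt{2010}}{159}$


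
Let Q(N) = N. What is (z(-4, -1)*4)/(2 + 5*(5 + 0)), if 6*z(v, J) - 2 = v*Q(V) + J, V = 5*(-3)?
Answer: 122/81 ≈ 1.5062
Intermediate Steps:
V = -15
z(v, J) = 1/3 - 5*v/2 + J/6 (z(v, J) = 1/3 + (v*(-15) + J)/6 = 1/3 + (-15*v + J)/6 = 1/3 + (J - 15*v)/6 = 1/3 + (-5*v/2 + J/6) = 1/3 - 5*v/2 + J/6)
(z(-4, -1)*4)/(2 + 5*(5 + 0)) = ((1/3 - 5/2*(-4) + (1/6)*(-1))*4)/(2 + 5*(5 + 0)) = ((1/3 + 10 - 1/6)*4)/(2 + 5*5) = ((61/6)*4)/(2 + 25) = (122/3)/27 = (122/3)*(1/27) = 122/81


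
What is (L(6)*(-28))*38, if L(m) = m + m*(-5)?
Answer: 25536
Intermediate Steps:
L(m) = -4*m (L(m) = m - 5*m = -4*m)
(L(6)*(-28))*38 = (-4*6*(-28))*38 = -24*(-28)*38 = 672*38 = 25536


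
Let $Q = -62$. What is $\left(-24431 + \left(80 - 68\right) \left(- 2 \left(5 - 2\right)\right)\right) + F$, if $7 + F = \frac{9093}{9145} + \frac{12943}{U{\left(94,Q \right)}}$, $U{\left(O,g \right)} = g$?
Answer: $- \frac{452087899}{18290} \approx -24718.0$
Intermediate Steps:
$F = - \frac{3928029}{18290}$ ($F = -7 + \left(\frac{9093}{9145} + \frac{12943}{-62}\right) = -7 + \left(9093 \cdot \frac{1}{9145} + 12943 \left(- \frac{1}{62}\right)\right) = -7 + \left(\frac{9093}{9145} - \frac{12943}{62}\right) = -7 - \frac{3799999}{18290} = - \frac{3928029}{18290} \approx -214.76$)
$\left(-24431 + \left(80 - 68\right) \left(- 2 \left(5 - 2\right)\right)\right) + F = \left(-24431 + \left(80 - 68\right) \left(- 2 \left(5 - 2\right)\right)\right) - \frac{3928029}{18290} = \left(-24431 + 12 \left(\left(-2\right) 3\right)\right) - \frac{3928029}{18290} = \left(-24431 + 12 \left(-6\right)\right) - \frac{3928029}{18290} = \left(-24431 - 72\right) - \frac{3928029}{18290} = -24503 - \frac{3928029}{18290} = - \frac{452087899}{18290}$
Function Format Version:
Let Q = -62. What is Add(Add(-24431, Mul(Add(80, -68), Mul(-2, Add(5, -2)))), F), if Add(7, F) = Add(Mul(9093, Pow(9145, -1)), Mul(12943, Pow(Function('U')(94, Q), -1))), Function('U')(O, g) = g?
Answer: Rational(-452087899, 18290) ≈ -24718.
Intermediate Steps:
F = Rational(-3928029, 18290) (F = Add(-7, Add(Mul(9093, Pow(9145, -1)), Mul(12943, Pow(-62, -1)))) = Add(-7, Add(Mul(9093, Rational(1, 9145)), Mul(12943, Rational(-1, 62)))) = Add(-7, Add(Rational(9093, 9145), Rational(-12943, 62))) = Add(-7, Rational(-3799999, 18290)) = Rational(-3928029, 18290) ≈ -214.76)
Add(Add(-24431, Mul(Add(80, -68), Mul(-2, Add(5, -2)))), F) = Add(Add(-24431, Mul(Add(80, -68), Mul(-2, Add(5, -2)))), Rational(-3928029, 18290)) = Add(Add(-24431, Mul(12, Mul(-2, 3))), Rational(-3928029, 18290)) = Add(Add(-24431, Mul(12, -6)), Rational(-3928029, 18290)) = Add(Add(-24431, -72), Rational(-3928029, 18290)) = Add(-24503, Rational(-3928029, 18290)) = Rational(-452087899, 18290)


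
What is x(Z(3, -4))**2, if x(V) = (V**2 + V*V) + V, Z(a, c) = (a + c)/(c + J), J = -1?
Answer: 49/625 ≈ 0.078400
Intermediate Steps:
Z(a, c) = (a + c)/(-1 + c) (Z(a, c) = (a + c)/(c - 1) = (a + c)/(-1 + c))
x(V) = V + 2*V**2 (x(V) = (V**2 + V**2) + V = 2*V**2 + V = V + 2*V**2)
x(Z(3, -4))**2 = (((3 - 4)/(-1 - 4))*(1 + 2*((3 - 4)/(-1 - 4))))**2 = ((-1/(-5))*(1 + 2*(-1/(-5))))**2 = ((-1/5*(-1))*(1 + 2*(-1/5*(-1))))**2 = ((1 + 2*(1/5))/5)**2 = ((1 + 2/5)/5)**2 = ((1/5)*(7/5))**2 = (7/25)**2 = 49/625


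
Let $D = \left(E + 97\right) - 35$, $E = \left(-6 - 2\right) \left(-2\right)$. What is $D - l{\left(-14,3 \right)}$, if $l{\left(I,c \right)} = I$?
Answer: $92$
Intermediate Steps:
$E = 16$ ($E = \left(-8\right) \left(-2\right) = 16$)
$D = 78$ ($D = \left(16 + 97\right) - 35 = 113 - 35 = 78$)
$D - l{\left(-14,3 \right)} = 78 - -14 = 78 + 14 = 92$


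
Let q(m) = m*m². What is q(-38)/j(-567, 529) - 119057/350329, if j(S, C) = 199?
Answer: -19246945231/69715471 ≈ -276.08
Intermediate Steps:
q(m) = m³
q(-38)/j(-567, 529) - 119057/350329 = (-38)³/199 - 119057/350329 = -54872*1/199 - 119057*1/350329 = -54872/199 - 119057/350329 = -19246945231/69715471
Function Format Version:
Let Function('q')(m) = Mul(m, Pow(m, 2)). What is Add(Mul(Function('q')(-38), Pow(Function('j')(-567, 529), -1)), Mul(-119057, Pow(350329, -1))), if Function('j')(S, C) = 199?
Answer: Rational(-19246945231, 69715471) ≈ -276.08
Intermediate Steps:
Function('q')(m) = Pow(m, 3)
Add(Mul(Function('q')(-38), Pow(Function('j')(-567, 529), -1)), Mul(-119057, Pow(350329, -1))) = Add(Mul(Pow(-38, 3), Pow(199, -1)), Mul(-119057, Pow(350329, -1))) = Add(Mul(-54872, Rational(1, 199)), Mul(-119057, Rational(1, 350329))) = Add(Rational(-54872, 199), Rational(-119057, 350329)) = Rational(-19246945231, 69715471)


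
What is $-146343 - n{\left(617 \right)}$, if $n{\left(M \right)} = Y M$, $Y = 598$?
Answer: $-515309$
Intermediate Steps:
$n{\left(M \right)} = 598 M$
$-146343 - n{\left(617 \right)} = -146343 - 598 \cdot 617 = -146343 - 368966 = -515309$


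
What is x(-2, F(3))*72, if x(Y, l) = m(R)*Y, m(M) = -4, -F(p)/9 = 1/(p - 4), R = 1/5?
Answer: 576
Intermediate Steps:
R = ⅕ (R = 1*(⅕) = ⅕ ≈ 0.20000)
F(p) = -9/(-4 + p) (F(p) = -9/(p - 4) = -9/(-4 + p))
x(Y, l) = -4*Y
x(-2, F(3))*72 = -4*(-2)*72 = 8*72 = 576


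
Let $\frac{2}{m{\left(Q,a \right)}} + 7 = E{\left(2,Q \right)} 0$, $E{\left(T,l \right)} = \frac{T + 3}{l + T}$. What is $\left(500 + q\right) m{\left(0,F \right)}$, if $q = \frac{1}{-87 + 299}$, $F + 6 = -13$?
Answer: $- \frac{15143}{106} \approx -142.86$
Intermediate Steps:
$F = -19$ ($F = -6 - 13 = -19$)
$E{\left(T,l \right)} = \frac{3 + T}{T + l}$
$q = \frac{1}{212} \approx 0.004717$
$m{\left(Q,a \right)} = - \frac{2}{7}$ ($m{\left(Q,a \right)} = \frac{2}{-7 + \frac{3 + 2}{2 + Q} 0} = \frac{2}{-7 + \frac{1}{2 + Q} 5 \cdot 0} = \frac{2}{-7 + \frac{5}{2 + Q} 0} = \frac{2}{-7 + 0} = \frac{2}{-7} = 2 \left(- \frac{1}{7}\right) = - \frac{2}{7}$)
$\left(500 + q\right) m{\left(0,F \right)} = \left(500 + \frac{1}{212}\right) \left(- \frac{2}{7}\right) = \frac{106001}{212} \left(- \frac{2}{7}\right) = - \frac{15143}{106}$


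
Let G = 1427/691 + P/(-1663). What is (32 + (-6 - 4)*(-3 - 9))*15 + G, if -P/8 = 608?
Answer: 2625757365/1149133 ≈ 2285.0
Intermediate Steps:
P = -4864 (P = -8*608 = -4864)
G = 5734125/1149133 (G = 1427/691 - 4864/(-1663) = 1427*(1/691) - 4864*(-1/1663) = 1427/691 + 4864/1663 = 5734125/1149133 ≈ 4.9900)
(32 + (-6 - 4)*(-3 - 9))*15 + G = (32 + (-6 - 4)*(-3 - 9))*15 + 5734125/1149133 = (32 - 10*(-12))*15 + 5734125/1149133 = (32 + 120)*15 + 5734125/1149133 = 152*15 + 5734125/1149133 = 2280 + 5734125/1149133 = 2625757365/1149133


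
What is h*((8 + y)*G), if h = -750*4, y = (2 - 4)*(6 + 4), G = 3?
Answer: 108000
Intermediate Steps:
y = -20 (y = -2*10 = -20)
h = -3000
h*((8 + y)*G) = -3000*(8 - 20)*3 = -(-36000)*3 = -3000*(-36) = 108000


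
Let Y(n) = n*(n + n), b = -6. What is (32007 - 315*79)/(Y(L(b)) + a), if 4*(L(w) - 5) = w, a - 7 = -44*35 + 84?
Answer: -14244/2849 ≈ -4.9996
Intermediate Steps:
a = -1449 (a = 7 + (-44*35 + 84) = 7 + (-1540 + 84) = 7 - 1456 = -1449)
L(w) = 5 + w/4
Y(n) = 2*n**2 (Y(n) = n*(2*n) = 2*n**2)
(32007 - 315*79)/(Y(L(b)) + a) = (32007 - 315*79)/(2*(5 + (1/4)*(-6))**2 - 1449) = (32007 - 24885)/(2*(5 - 3/2)**2 - 1449) = 7122/(2*(7/2)**2 - 1449) = 7122/(2*(49/4) - 1449) = 7122/(49/2 - 1449) = 7122/(-2849/2) = 7122*(-2/2849) = -14244/2849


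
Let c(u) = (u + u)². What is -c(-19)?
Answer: -1444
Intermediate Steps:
c(u) = 4*u² (c(u) = (2*u)² = 4*u²)
-c(-19) = -4*(-19)² = -4*361 = -1*1444 = -1444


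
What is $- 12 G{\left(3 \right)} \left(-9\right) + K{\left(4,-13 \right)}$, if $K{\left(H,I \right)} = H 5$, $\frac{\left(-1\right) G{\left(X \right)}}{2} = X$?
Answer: $-628$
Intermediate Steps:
$G{\left(X \right)} = - 2 X$
$K{\left(H,I \right)} = 5 H$
$- 12 G{\left(3 \right)} \left(-9\right) + K{\left(4,-13 \right)} = - 12 \left(\left(-2\right) 3\right) \left(-9\right) + 5 \cdot 4 = \left(-12\right) \left(-6\right) \left(-9\right) + 20 = 72 \left(-9\right) + 20 = -648 + 20 = -628$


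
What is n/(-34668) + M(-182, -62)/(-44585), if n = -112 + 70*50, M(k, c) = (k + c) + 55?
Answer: -36125432/386418195 ≈ -0.093488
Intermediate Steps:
M(k, c) = 55 + c + k (M(k, c) = (c + k) + 55 = 55 + c + k)
n = 3388 (n = -112 + 3500 = 3388)
n/(-34668) + M(-182, -62)/(-44585) = 3388/(-34668) + (55 - 62 - 182)/(-44585) = 3388*(-1/34668) - 189*(-1/44585) = -847/8667 + 189/44585 = -36125432/386418195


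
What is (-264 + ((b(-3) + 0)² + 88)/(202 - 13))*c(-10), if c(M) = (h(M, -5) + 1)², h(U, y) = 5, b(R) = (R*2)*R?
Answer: -197936/21 ≈ -9425.5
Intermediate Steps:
b(R) = 2*R² (b(R) = (2*R)*R = 2*R²)
c(M) = 36 (c(M) = (5 + 1)² = 6² = 36)
(-264 + ((b(-3) + 0)² + 88)/(202 - 13))*c(-10) = (-264 + ((2*(-3)² + 0)² + 88)/(202 - 13))*36 = (-264 + ((2*9 + 0)² + 88)/189)*36 = (-264 + ((18 + 0)² + 88)*(1/189))*36 = (-264 + (18² + 88)*(1/189))*36 = (-264 + (324 + 88)*(1/189))*36 = (-264 + 412*(1/189))*36 = (-264 + 412/189)*36 = -49484/189*36 = -197936/21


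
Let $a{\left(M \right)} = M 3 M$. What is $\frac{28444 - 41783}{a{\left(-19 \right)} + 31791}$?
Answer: $- \frac{13339}{32874} \approx -0.40576$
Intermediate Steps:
$a{\left(M \right)} = 3 M^{2}$ ($a{\left(M \right)} = 3 M M = 3 M^{2}$)
$\frac{28444 - 41783}{a{\left(-19 \right)} + 31791} = \frac{28444 - 41783}{3 \left(-19\right)^{2} + 31791} = - \frac{13339}{3 \cdot 361 + 31791} = - \frac{13339}{1083 + 31791} = - \frac{13339}{32874}$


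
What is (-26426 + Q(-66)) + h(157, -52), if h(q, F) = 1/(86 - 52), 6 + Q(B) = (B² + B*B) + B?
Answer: -604723/34 ≈ -17786.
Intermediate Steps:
Q(B) = -6 + B + 2*B² (Q(B) = -6 + ((B² + B*B) + B) = -6 + ((B² + B²) + B) = -6 + (2*B² + B) = -6 + (B + 2*B²) = -6 + B + 2*B²)
h(q, F) = 1/34
(-26426 + Q(-66)) + h(157, -52) = (-26426 + (-6 - 66 + 2*(-66)²)) + 1/34 = (-26426 + (-6 - 66 + 2*4356)) + 1/34 = (-26426 + (-6 - 66 + 8712)) + 1/34 = (-26426 + 8640) + 1/34 = -17786 + 1/34 = -604723/34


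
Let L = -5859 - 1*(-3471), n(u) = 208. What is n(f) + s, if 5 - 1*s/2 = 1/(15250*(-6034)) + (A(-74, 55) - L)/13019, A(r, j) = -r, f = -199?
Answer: 130354235279519/598994425750 ≈ 217.62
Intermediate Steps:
L = -2388 (L = -5859 + 3471 = -2388)
s = 5763394723519/598994425750 (s = 10 - 2*(1/(15250*(-6034)) + (-1*(-74) - 1*(-2388))/13019) = 10 - 2*((1/15250)*(-1/6034) + (74 + 2388)*(1/13019)) = 10 - 2*(-1/92018500 + 2462*(1/13019)) = 10 - 2*(-1/92018500 + 2462/13019) = 10 - 2*226549533981/1197988851500 = 10 - 226549533981/598994425750 = 5763394723519/598994425750 ≈ 9.6218)
n(f) + s = 208 + 5763394723519/598994425750 = 130354235279519/598994425750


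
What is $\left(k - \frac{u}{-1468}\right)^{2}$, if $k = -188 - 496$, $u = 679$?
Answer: $\frac{1006877785489}{2155024} \approx 4.6722 \cdot 10^{5}$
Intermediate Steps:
$k = -684$ ($k = -188 - 496 = -684$)
$\left(k - \frac{u}{-1468}\right)^{2} = \left(-684 - \frac{679}{-1468}\right)^{2} = \left(-684 - 679 \left(- \frac{1}{1468}\right)\right)^{2} = \left(-684 - - \frac{679}{1468}\right)^{2} = \left(-684 + \frac{679}{1468}\right)^{2} = \left(- \frac{1003433}{1468}\right)^{2} = \frac{1006877785489}{2155024}$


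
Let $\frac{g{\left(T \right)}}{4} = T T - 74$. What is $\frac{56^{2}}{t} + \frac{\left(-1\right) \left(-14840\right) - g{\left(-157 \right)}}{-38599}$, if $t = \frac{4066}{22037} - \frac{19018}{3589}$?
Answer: $- \frac{32229394225492}{52748505623} \approx -611.0$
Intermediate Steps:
$g{\left(T \right)} = -296 + 4 T^{2}$ ($g{\left(T \right)} = 4 \left(T T - 74\right) = 4 \left(T^{2} - 74\right) = 4 \left(-74 + T^{2}\right) = -296 + 4 T^{2}$)
$t = - \frac{10932616}{2137589}$ ($t = 4066 \cdot \frac{1}{22037} - \frac{514}{97} = \frac{4066}{22037} - \frac{514}{97} = - \frac{10932616}{2137589} \approx -5.1145$)
$\frac{56^{2}}{t} + \frac{\left(-1\right) \left(-14840\right) - g{\left(-157 \right)}}{-38599} = \frac{56^{2}}{- \frac{10932616}{2137589}} + \frac{\left(-1\right) \left(-14840\right) - \left(-296 + 4 \left(-157\right)^{2}\right)}{-38599} = 3136 \left(- \frac{2137589}{10932616}\right) + \left(14840 - \left(-296 + 4 \cdot 24649\right)\right) \left(- \frac{1}{38599}\right) = - \frac{837934888}{1366577} + \left(14840 - \left(-296 + 98596\right)\right) \left(- \frac{1}{38599}\right) = - \frac{837934888}{1366577} + \left(14840 - 98300\right) \left(- \frac{1}{38599}\right) = - \frac{837934888}{1366577} - - \frac{83460}{38599} = - \frac{837934888}{1366577} + \frac{83460}{38599} = - \frac{32229394225492}{52748505623}$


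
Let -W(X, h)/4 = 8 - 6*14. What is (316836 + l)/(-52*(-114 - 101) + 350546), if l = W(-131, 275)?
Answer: 158570/180863 ≈ 0.87674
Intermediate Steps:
W(X, h) = 304 (W(X, h) = -4*(8 - 6*14) = -4*(8 - 84) = -4*(-76) = 304)
l = 304
(316836 + l)/(-52*(-114 - 101) + 350546) = (316836 + 304)/(-52*(-114 - 101) + 350546) = 317140/(-52*(-215) + 350546) = 317140/(11180 + 350546) = 317140/361726 = 317140*(1/361726) = 158570/180863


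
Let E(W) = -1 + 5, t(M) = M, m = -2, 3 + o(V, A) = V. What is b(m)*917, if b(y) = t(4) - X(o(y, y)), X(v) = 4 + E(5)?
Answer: -3668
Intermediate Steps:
o(V, A) = -3 + V
E(W) = 4
X(v) = 8 (X(v) = 4 + 4 = 8)
b(y) = -4 (b(y) = 4 - 1*8 = 4 - 8 = -4)
b(m)*917 = -4*917 = -3668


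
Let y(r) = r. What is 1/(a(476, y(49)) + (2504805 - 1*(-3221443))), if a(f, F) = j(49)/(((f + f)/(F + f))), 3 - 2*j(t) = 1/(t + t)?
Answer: 26656/152638888663 ≈ 1.7463e-7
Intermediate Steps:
j(t) = 3/2 - 1/(4*t) (j(t) = 3/2 - 1/(2*(t + t)) = 3/2 - 1/(2*t)/2 = 3/2 - 1/(4*t))
a(f, F) = 293*(F + f)/(392*f) (a(f, F) = ((1/4)*(-1 + 6*49)/49)/(((f + f)/(F + f))) = ((1/4)*(1/49)*(-1 + 294))/(((2*f)/(F + f))) = ((1/4)*(1/49)*293)/((2*f/(F + f))) = 293*((F + f)/(2*f))/196 = 293*(F + f)/(392*f))
1/(a(476, y(49)) + (2504805 - 1*(-3221443))) = 1/((293/392)*(49 + 476)/476 + (2504805 - 1*(-3221443))) = 1/((293/392)*(1/476)*525 + (2504805 + 3221443)) = 1/(21975/26656 + 5726248) = 1/(152638888663/26656) = 26656/152638888663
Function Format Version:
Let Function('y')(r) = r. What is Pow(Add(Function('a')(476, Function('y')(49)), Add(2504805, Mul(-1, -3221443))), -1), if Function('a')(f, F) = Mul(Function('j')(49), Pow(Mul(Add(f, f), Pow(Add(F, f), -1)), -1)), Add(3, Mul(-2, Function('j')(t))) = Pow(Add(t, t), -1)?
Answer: Rational(26656, 152638888663) ≈ 1.7463e-7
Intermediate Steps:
Function('j')(t) = Add(Rational(3, 2), Mul(Rational(-1, 4), Pow(t, -1))) (Function('j')(t) = Add(Rational(3, 2), Mul(Rational(-1, 2), Pow(Add(t, t), -1))) = Add(Rational(3, 2), Mul(Rational(-1, 2), Pow(Mul(2, t), -1))) = Add(Rational(3, 2), Mul(Rational(-1, 2), Mul(Rational(1, 2), Pow(t, -1)))) = Add(Rational(3, 2), Mul(Rational(-1, 4), Pow(t, -1))))
Function('a')(f, F) = Mul(Rational(293, 392), Pow(f, -1), Add(F, f)) (Function('a')(f, F) = Mul(Mul(Rational(1, 4), Pow(49, -1), Add(-1, Mul(6, 49))), Pow(Mul(Add(f, f), Pow(Add(F, f), -1)), -1)) = Mul(Mul(Rational(1, 4), Rational(1, 49), Add(-1, 294)), Pow(Mul(Mul(2, f), Pow(Add(F, f), -1)), -1)) = Mul(Mul(Rational(1, 4), Rational(1, 49), 293), Pow(Mul(2, f, Pow(Add(F, f), -1)), -1)) = Mul(Rational(293, 196), Mul(Rational(1, 2), Pow(f, -1), Add(F, f))) = Mul(Rational(293, 392), Pow(f, -1), Add(F, f)))
Pow(Add(Function('a')(476, Function('y')(49)), Add(2504805, Mul(-1, -3221443))), -1) = Pow(Add(Mul(Rational(293, 392), Pow(476, -1), Add(49, 476)), Add(2504805, Mul(-1, -3221443))), -1) = Pow(Add(Mul(Rational(293, 392), Rational(1, 476), 525), Add(2504805, 3221443)), -1) = Pow(Add(Rational(21975, 26656), 5726248), -1) = Pow(Rational(152638888663, 26656), -1) = Rational(26656, 152638888663)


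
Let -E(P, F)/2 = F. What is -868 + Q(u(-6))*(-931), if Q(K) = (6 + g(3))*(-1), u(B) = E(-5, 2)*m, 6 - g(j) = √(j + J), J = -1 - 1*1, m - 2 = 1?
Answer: 9373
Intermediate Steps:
m = 3 (m = 2 + 1 = 3)
E(P, F) = -2*F
J = -2 (J = -1 - 1 = -2)
g(j) = 6 - √(-2 + j) (g(j) = 6 - √(j - 2) = 6 - √(-2 + j))
u(B) = -12 (u(B) = -2*2*3 = -4*3 = -12)
Q(K) = -11 (Q(K) = (6 + (6 - √(-2 + 3)))*(-1) = (6 + (6 - √1))*(-1) = (6 + (6 - 1*1))*(-1) = (6 + (6 - 1))*(-1) = (6 + 5)*(-1) = 11*(-1) = -11)
-868 + Q(u(-6))*(-931) = -868 - 11*(-931) = -868 + 10241 = 9373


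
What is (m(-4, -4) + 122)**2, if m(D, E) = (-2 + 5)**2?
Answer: 17161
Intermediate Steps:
m(D, E) = 9 (m(D, E) = 3**2 = 9)
(m(-4, -4) + 122)**2 = (9 + 122)**2 = 131**2 = 17161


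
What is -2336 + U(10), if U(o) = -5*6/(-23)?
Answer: -53698/23 ≈ -2334.7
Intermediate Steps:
U(o) = 30/23 (U(o) = -30*(-1/23) = 30/23)
-2336 + U(10) = -2336 + 30/23 = -53698/23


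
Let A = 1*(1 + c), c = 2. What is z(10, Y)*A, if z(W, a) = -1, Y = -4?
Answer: -3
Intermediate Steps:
A = 3 (A = 1*(1 + 2) = 1*3 = 3)
z(10, Y)*A = -1*3 = -3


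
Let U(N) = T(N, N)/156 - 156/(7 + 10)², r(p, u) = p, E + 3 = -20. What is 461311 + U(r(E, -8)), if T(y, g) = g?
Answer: 20797714141/45084 ≈ 4.6131e+5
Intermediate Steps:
E = -23 (E = -3 - 20 = -23)
U(N) = -156/289 + N/156 (U(N) = N/156 - 156/(7 + 10)² = N*(1/156) - 156/(17²) = N/156 - 156/289 = -156/289 + N/156)
461311 + U(r(E, -8)) = 461311 + (-156/289 + (1/156)*(-23)) = 461311 + (-156/289 - 23/156) = 461311 - 30983/45084 = 20797714141/45084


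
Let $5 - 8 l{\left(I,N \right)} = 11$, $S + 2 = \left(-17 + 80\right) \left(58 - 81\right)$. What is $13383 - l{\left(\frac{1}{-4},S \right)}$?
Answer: $\frac{53535}{4} \approx 13384.0$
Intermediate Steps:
$S = -1451$ ($S = -2 + \left(-17 + 80\right) \left(58 - 81\right) = -2 + 63 \left(-23\right) = -2 - 1449 = -1451$)
$l{\left(I,N \right)} = - \frac{3}{4}$ ($l{\left(I,N \right)} = \frac{5}{8} - \frac{11}{8} = - \frac{3}{4}$)
$13383 - l{\left(\frac{1}{-4},S \right)} = 13383 - - \frac{3}{4} = 13383 + \frac{3}{4} = \frac{53535}{4}$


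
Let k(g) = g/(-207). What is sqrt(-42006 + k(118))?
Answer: 8*I*sqrt(3124895)/69 ≈ 204.96*I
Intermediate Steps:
k(g) = -g/207 (k(g) = g*(-1/207) = -g/207)
sqrt(-42006 + k(118)) = sqrt(-42006 - 1/207*118) = sqrt(-42006 - 118/207) = sqrt(-8695360/207) = 8*I*sqrt(3124895)/69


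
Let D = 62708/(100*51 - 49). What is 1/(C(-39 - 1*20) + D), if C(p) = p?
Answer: -5051/235301 ≈ -0.021466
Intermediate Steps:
D = 62708/5051 (D = 62708/(5100 - 49) = 62708/5051 ≈ 12.415)
1/(C(-39 - 1*20) + D) = 1/((-39 - 1*20) + 62708/5051) = 1/((-39 - 20) + 62708/5051) = 1/(-59 + 62708/5051) = 1/(-235301/5051) = -5051/235301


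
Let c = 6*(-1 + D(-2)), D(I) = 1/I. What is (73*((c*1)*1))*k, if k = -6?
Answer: 3942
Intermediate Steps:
D(I) = 1/I
c = -9 (c = 6*(-1 + 1/(-2)) = 6*(-1 - 1/2) = 6*(-3/2) = -9)
(73*((c*1)*1))*k = (73*(-9*1*1))*(-6) = (73*(-9*1))*(-6) = (73*(-9))*(-6) = -657*(-6) = 3942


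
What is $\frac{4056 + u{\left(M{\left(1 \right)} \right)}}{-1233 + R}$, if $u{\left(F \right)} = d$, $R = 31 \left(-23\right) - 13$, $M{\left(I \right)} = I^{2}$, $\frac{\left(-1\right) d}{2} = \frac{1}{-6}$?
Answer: $- \frac{12169}{5877} \approx -2.0706$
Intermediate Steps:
$d = \frac{1}{3}$ ($d = - \frac{2}{-6} = \left(-2\right) \left(- \frac{1}{6}\right) = \frac{1}{3} \approx 0.33333$)
$R = -726$ ($R = -713 - 13 = -726$)
$u{\left(F \right)} = \frac{1}{3}$
$\frac{4056 + u{\left(M{\left(1 \right)} \right)}}{-1233 + R} = \frac{4056 + \frac{1}{3}}{-1233 - 726} = \frac{12169}{3 \left(-1959\right)} = \frac{12169}{3} \left(- \frac{1}{1959}\right) = - \frac{12169}{5877}$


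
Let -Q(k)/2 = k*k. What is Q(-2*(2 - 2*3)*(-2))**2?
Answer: 262144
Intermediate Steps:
Q(k) = -2*k**2 (Q(k) = -2*k*k = -2*k**2)
Q(-2*(2 - 2*3)*(-2))**2 = (-2*16*(2 - 2*3)**2)**2 = (-2*16*(2 - 6)**2)**2 = (-2*(-2*(-4)*(-2))**2)**2 = (-2*(8*(-2))**2)**2 = (-2*(-16)**2)**2 = (-2*256)**2 = (-512)**2 = 262144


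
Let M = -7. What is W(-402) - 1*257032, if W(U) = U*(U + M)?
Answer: -92614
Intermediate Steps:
W(U) = U*(-7 + U) (W(U) = U*(U - 7) = U*(-7 + U))
W(-402) - 1*257032 = -402*(-7 - 402) - 1*257032 = -402*(-409) - 257032 = 164418 - 257032 = -92614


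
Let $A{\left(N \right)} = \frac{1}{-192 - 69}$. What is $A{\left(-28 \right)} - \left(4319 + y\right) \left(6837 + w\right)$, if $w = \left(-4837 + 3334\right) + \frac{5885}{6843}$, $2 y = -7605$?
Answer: $- \frac{3280870902899}{1190682} \approx -2.7555 \cdot 10^{6}$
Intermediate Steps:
$y = - \frac{7605}{2}$ ($y = \frac{1}{2} \left(-7605\right) = - \frac{7605}{2} \approx -3802.5$)
$w = - \frac{10279144}{6843}$ ($w = -1503 + 5885 \cdot \frac{1}{6843} = -1503 + \frac{5885}{6843} = - \frac{10279144}{6843} \approx -1502.1$)
$A{\left(N \right)} = - \frac{1}{261}$ ($A{\left(N \right)} = \frac{1}{-261} = - \frac{1}{261}$)
$A{\left(-28 \right)} - \left(4319 + y\right) \left(6837 + w\right) = - \frac{1}{261} - \left(4319 - \frac{7605}{2}\right) \left(6837 - \frac{10279144}{6843}\right) = - \frac{1}{261} - \frac{1033}{2} \cdot \frac{36506447}{6843} = - \frac{1}{261} - \frac{37711159751}{13686} = - \frac{3280870902899}{1190682}$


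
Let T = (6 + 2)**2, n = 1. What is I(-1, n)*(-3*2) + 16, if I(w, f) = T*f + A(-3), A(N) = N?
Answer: -350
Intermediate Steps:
T = 64 (T = 8**2 = 64)
I(w, f) = -3 + 64*f (I(w, f) = 64*f - 3 = -3 + 64*f)
I(-1, n)*(-3*2) + 16 = (-3 + 64*1)*(-3*2) + 16 = (-3 + 64)*(-6) + 16 = 61*(-6) + 16 = -366 + 16 = -350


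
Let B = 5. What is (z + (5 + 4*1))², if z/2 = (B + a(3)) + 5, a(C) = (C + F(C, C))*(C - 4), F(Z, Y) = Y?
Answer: 289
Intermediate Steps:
a(C) = 2*C*(-4 + C) (a(C) = (C + C)*(C - 4) = (2*C)*(-4 + C) = 2*C*(-4 + C))
z = 8 (z = 2*((5 + 2*3*(-4 + 3)) + 5) = 2*((5 + 2*3*(-1)) + 5) = 2*((5 - 6) + 5) = 2*(-1 + 5) = 2*4 = 8)
(z + (5 + 4*1))² = (8 + (5 + 4*1))² = (8 + (5 + 4))² = (8 + 9)² = 17² = 289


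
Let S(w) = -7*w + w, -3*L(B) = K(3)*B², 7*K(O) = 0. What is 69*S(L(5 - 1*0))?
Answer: 0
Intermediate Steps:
K(O) = 0 (K(O) = (⅐)*0 = 0)
L(B) = 0 (L(B) = -0*B² = -⅓*0 = 0)
S(w) = -6*w
69*S(L(5 - 1*0)) = 69*(-6*0) = 69*0 = 0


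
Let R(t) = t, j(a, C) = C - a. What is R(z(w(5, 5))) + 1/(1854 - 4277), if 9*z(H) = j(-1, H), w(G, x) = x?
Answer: 4843/7269 ≈ 0.66625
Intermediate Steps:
z(H) = ⅑ + H/9 (z(H) = (H - 1*(-1))/9 = (H + 1)/9 = (1 + H)/9 = ⅑ + H/9)
R(z(w(5, 5))) + 1/(1854 - 4277) = (⅑ + (⅑)*5) + 1/(1854 - 4277) = (⅑ + 5/9) + 1/(-2423) = ⅔ - 1/2423 = 4843/7269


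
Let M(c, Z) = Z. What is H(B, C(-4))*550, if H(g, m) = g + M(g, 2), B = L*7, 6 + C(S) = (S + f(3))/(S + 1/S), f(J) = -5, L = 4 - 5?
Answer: -2750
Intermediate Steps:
L = -1
C(S) = -6 + (-5 + S)/(S + 1/S) (C(S) = -6 + (S - 5)/(S + 1/S) = -6 + (-5 + S)/(S + 1/S))
B = -7 (B = -1*7 = -7)
H(g, m) = 2 + g (H(g, m) = g + 2 = 2 + g)
H(B, C(-4))*550 = (2 - 7)*550 = -5*550 = -2750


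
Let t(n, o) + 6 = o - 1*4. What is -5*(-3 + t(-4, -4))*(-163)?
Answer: -13855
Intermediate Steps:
t(n, o) = -10 + o (t(n, o) = -6 + (o - 1*4) = -6 + (o - 4) = -6 + (-4 + o) = -10 + o)
-5*(-3 + t(-4, -4))*(-163) = -5*(-3 + (-10 - 4))*(-163) = -5*(-3 - 14)*(-163) = -5*(-17)*(-163) = 85*(-163) = -13855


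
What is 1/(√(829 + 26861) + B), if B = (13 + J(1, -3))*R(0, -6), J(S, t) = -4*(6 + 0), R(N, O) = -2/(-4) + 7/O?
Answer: -33/124363 + 9*√27690/248726 ≈ 0.0057558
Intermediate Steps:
R(N, O) = ½ + 7/O (R(N, O) = -2*(-¼) + 7/O = ½ + 7/O)
J(S, t) = -24 (J(S, t) = -4*6 = -24)
B = 22/3 (B = (13 - 24)*((½)*(14 - 6)/(-6)) = -11*(-1)*8/(2*6) = -11*(-⅔) = 22/3 ≈ 7.3333)
1/(√(829 + 26861) + B) = 1/(√(829 + 26861) + 22/3) = 1/(√27690 + 22/3) = 1/(22/3 + √27690)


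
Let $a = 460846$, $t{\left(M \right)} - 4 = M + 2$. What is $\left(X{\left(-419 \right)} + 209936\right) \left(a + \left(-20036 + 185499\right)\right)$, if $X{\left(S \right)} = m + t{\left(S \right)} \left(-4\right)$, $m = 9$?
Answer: $132525105473$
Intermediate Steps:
$t{\left(M \right)} = 6 + M$ ($t{\left(M \right)} = 4 + \left(M + 2\right) = 4 + \left(2 + M\right) = 6 + M$)
$X{\left(S \right)} = -15 - 4 S$ ($X{\left(S \right)} = 9 + \left(6 + S\right) \left(-4\right) = 9 - \left(24 + 4 S\right) = -15 - 4 S$)
$\left(X{\left(-419 \right)} + 209936\right) \left(a + \left(-20036 + 185499\right)\right) = \left(\left(-15 - -1676\right) + 209936\right) \left(460846 + \left(-20036 + 185499\right)\right) = \left(\left(-15 + 1676\right) + 209936\right) \left(460846 + 165463\right) = \left(1661 + 209936\right) 626309 = 211597 \cdot 626309 = 132525105473$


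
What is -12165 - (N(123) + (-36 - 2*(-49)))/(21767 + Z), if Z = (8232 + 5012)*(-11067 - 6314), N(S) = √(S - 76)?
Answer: -2800044776443/230172197 + √47/230172197 ≈ -12165.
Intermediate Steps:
N(S) = √(-76 + S)
Z = -230193964 (Z = 13244*(-17381) = -230193964)
-12165 - (N(123) + (-36 - 2*(-49)))/(21767 + Z) = -12165 - (√(-76 + 123) + (-36 - 2*(-49)))/(21767 - 230193964) = -12165 - (√47 + (-36 + 98))/(-230172197) = -12165 - (√47 + 62)*(-1)/230172197 = -12165 - (62 + √47)*(-1)/230172197 = -12165 - (-62/230172197 - √47/230172197) = -12165 + (62/230172197 + √47/230172197) = -2800044776443/230172197 + √47/230172197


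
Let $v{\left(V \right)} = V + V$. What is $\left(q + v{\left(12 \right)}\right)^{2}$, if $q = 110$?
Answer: $17956$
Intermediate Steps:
$v{\left(V \right)} = 2 V$
$\left(q + v{\left(12 \right)}\right)^{2} = \left(110 + 2 \cdot 12\right)^{2} = \left(110 + 24\right)^{2} = 134^{2} = 17956$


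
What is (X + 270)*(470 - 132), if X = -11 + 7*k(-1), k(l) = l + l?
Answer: 82810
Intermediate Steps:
k(l) = 2*l
X = -25 (X = -11 + 7*(2*(-1)) = -11 + 7*(-2) = -11 - 14 = -25)
(X + 270)*(470 - 132) = (-25 + 270)*(470 - 132) = 245*338 = 82810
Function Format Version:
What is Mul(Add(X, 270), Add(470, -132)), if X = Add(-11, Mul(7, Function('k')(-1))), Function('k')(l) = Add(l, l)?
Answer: 82810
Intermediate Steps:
Function('k')(l) = Mul(2, l)
X = -25 (X = Add(-11, Mul(7, Mul(2, -1))) = Add(-11, Mul(7, -2)) = Add(-11, -14) = -25)
Mul(Add(X, 270), Add(470, -132)) = Mul(Add(-25, 270), Add(470, -132)) = Mul(245, 338) = 82810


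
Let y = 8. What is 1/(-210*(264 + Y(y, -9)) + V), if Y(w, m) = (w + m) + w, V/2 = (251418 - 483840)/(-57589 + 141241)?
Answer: -6971/396758347 ≈ -1.7570e-5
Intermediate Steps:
V = -38737/6971 (V = 2*((251418 - 483840)/(-57589 + 141241)) = 2*(-232422/83652) = 2*(-232422*1/83652) = 2*(-38737/13942) = -38737/6971 ≈ -5.5569)
Y(w, m) = m + 2*w (Y(w, m) = (m + w) + w = m + 2*w)
1/(-210*(264 + Y(y, -9)) + V) = 1/(-210*(264 + (-9 + 2*8)) - 38737/6971) = 1/(-210*(264 + (-9 + 16)) - 38737/6971) = 1/(-210*(264 + 7) - 38737/6971) = 1/(-210*271 - 38737/6971) = 1/(-56910 - 38737/6971) = 1/(-396758347/6971) = -6971/396758347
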